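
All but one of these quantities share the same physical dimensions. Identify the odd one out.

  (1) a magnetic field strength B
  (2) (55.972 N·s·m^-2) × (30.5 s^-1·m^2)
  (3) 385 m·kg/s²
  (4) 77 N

(1)

In SI base units:
  (1) [magnetic field strength B] = kg·s⁻²·A⁻¹
  (2) [kg·m⁻¹·s⁻¹] · [m²·s⁻¹] = kg·m·s⁻²
  (3) kg·m·s⁻²
  (4) N = kg·m·s⁻²
All reduce to kg·m·s⁻² except (1), which is kg·s⁻²·A⁻¹.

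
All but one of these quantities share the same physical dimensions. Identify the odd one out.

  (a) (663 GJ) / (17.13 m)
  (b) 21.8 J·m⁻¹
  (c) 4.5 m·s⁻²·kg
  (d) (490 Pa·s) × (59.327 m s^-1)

(d)

In SI base units:
  (a) [kg·m²·s⁻²] / [m] = kg·m·s⁻²
  (b) J·m⁻¹ = N·m·m⁻¹ = kg·m·s⁻²
  (c) kg·m·s⁻²
  (d) [kg·m⁻¹·s⁻¹] · [m·s⁻¹] = kg·s⁻²
All reduce to kg·m·s⁻² except (d), which is kg·s⁻².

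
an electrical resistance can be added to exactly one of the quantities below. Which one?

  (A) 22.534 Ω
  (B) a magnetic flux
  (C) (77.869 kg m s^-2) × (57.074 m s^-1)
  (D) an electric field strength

(A)

Reference: [electrical resistance] = kg·m²·s⁻³·A⁻².
Each option:
  (A) Ω = V·A⁻¹ = kg·m²·s⁻³·A⁻²  ← same
  (B) [magnetic flux] = kg·m²·s⁻²·A⁻¹
  (C) [kg·m·s⁻²] · [m·s⁻¹] = kg·m²·s⁻³
  (D) [electric field strength] = kg·m·s⁻³·A⁻¹
Only (A) matches kg·m²·s⁻³·A⁻².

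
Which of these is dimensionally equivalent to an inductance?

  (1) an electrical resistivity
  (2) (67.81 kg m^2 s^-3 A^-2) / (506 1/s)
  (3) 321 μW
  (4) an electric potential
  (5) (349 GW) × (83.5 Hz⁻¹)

Reference: [inductance] = kg·m²·s⁻²·A⁻².
Each option:
  (1) [electrical resistivity] = kg·m³·s⁻³·A⁻²
  (2) [kg·m²·s⁻³·A⁻²] / [s⁻¹] = kg·m²·s⁻²·A⁻²  ← same
  (3) W = J·s⁻¹ = kg·m²·s⁻³
  (4) [electric potential] = kg·m²·s⁻³·A⁻¹
  (5) [kg·m²·s⁻³] · [s] = kg·m²·s⁻²
Only (2) matches kg·m²·s⁻²·A⁻².

(2)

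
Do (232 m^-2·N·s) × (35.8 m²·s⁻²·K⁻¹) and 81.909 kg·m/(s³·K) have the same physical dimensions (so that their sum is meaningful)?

Yes

Work out the base dimensions of each:
  (232 m^-2·N·s) × (35.8 m²·s⁻²·K⁻¹):  [kg·m⁻¹·s⁻¹] · [m²·s⁻²·K⁻¹] = kg·m·s⁻³·K⁻¹
  81.909 kg·m/(s³·K):  kg·m·s⁻³·K⁻¹
Both are kg·m·s⁻³·K⁻¹, so they have the same dimensions and can be added.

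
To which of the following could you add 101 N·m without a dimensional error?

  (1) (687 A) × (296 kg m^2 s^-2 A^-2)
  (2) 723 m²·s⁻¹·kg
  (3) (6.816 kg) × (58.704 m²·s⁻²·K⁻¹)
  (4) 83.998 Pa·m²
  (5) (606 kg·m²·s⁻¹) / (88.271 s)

Reference: N·m = kg·m·s⁻²·m = kg·m²·s⁻².
Each option:
  (1) [A] · [kg·m²·s⁻²·A⁻²] = kg·m²·s⁻²·A⁻¹
  (2) kg·m²·s⁻¹
  (3) [kg] · [m²·s⁻²·K⁻¹] = kg·m²·s⁻²·K⁻¹
  (4) Pa·m² = N·m⁻²·m² = kg·m·s⁻²
  (5) [kg·m²·s⁻¹] / [s] = kg·m²·s⁻²  ← same
Only (5) matches kg·m²·s⁻².

(5)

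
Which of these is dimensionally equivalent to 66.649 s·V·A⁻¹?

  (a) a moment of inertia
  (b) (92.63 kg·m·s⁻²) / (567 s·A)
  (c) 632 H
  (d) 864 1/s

(c)

Reference: V·s·A⁻¹ = J·C⁻¹·s·A⁻¹ = kg·m²·s⁻²·A⁻².
Each option:
  (a) [moment of inertia] = kg·m²
  (b) [kg·m·s⁻²] / [s·A] = kg·m·s⁻³·A⁻¹
  (c) H = V·s·A⁻¹ = kg·m²·s⁻²·A⁻²  ← same
  (d) s⁻¹
Only (c) matches kg·m²·s⁻²·A⁻².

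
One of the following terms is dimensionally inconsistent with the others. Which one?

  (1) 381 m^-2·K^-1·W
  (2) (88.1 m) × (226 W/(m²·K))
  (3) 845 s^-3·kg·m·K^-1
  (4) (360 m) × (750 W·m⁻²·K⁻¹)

Work out the base dimensions of each:
  (1) W·m⁻²·K⁻¹ = J·s⁻¹·m⁻²·K⁻¹ = kg·s⁻³·K⁻¹
  (2) [m] · [kg·s⁻³·K⁻¹] = kg·m·s⁻³·K⁻¹
  (3) kg·m·s⁻³·K⁻¹
  (4) [m] · [kg·s⁻³·K⁻¹] = kg·m·s⁻³·K⁻¹
All reduce to kg·m·s⁻³·K⁻¹ except (1), which is kg·s⁻³·K⁻¹.

(1)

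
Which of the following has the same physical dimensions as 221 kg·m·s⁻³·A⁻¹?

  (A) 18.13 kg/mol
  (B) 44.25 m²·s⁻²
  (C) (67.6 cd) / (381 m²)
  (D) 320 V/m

(D)

Reference: kg·m·s⁻³·A⁻¹.
Each option:
  (A) kg·mol⁻¹
  (B) m²·s⁻²
  (C) [cd] / [m²] = m⁻²·cd
  (D) V·m⁻¹ = J·C⁻¹·m⁻¹ = kg·m·s⁻³·A⁻¹  ← same
Only (D) matches kg·m·s⁻³·A⁻¹.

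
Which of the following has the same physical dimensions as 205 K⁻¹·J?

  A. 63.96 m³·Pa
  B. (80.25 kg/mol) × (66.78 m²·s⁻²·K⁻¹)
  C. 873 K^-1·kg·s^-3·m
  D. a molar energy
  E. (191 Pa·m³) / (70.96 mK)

Reference: J·K⁻¹ = N·m·K⁻¹ = kg·m²·s⁻²·K⁻¹.
Each option:
  A. Pa·m³ = N·m⁻²·m³ = kg·m²·s⁻²
  B. [kg·mol⁻¹] · [m²·s⁻²·K⁻¹] = kg·m²·s⁻²·K⁻¹·mol⁻¹
  C. kg·m·s⁻³·K⁻¹
  D. [molar energy] = kg·m²·s⁻²·mol⁻¹
  E. [kg·m²·s⁻²] / [K] = kg·m²·s⁻²·K⁻¹  ← same
Only E. matches kg·m²·s⁻²·K⁻¹.

E.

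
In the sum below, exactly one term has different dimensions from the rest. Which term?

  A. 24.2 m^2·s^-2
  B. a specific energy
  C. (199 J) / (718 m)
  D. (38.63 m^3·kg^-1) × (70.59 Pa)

C.

Expand each in SI base units:
  A. m²·s⁻²
  B. [specific energy] = m²·s⁻²
  C. [kg·m²·s⁻²] / [m] = kg·m·s⁻²
  D. [kg⁻¹·m³] · [kg·m⁻¹·s⁻²] = m²·s⁻²
All reduce to m²·s⁻² except C., which is kg·m·s⁻².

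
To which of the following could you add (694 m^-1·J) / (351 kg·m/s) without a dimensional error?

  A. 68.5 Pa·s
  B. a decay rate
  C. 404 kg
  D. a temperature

Reference: [kg·m·s⁻²] / [kg·m·s⁻¹] = s⁻¹.
Each option:
  A. Pa·s = N·m⁻²·s = kg·m⁻¹·s⁻¹
  B. [decay rate] = s⁻¹  ← same
  C. kg
  D. [temperature] = K
Only B. matches s⁻¹.

B.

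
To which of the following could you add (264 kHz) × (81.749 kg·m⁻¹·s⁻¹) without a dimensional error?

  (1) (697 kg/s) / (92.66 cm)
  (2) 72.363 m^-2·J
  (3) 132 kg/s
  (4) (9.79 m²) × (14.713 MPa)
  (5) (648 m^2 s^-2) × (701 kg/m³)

(5)

Reference: [s⁻¹] · [kg·m⁻¹·s⁻¹] = kg·m⁻¹·s⁻².
Each option:
  (1) [kg·s⁻¹] / [m] = kg·m⁻¹·s⁻¹
  (2) J·m⁻² = N·m·m⁻² = kg·s⁻²
  (3) kg·s⁻¹
  (4) [m²] · [kg·m⁻¹·s⁻²] = kg·m·s⁻²
  (5) [m²·s⁻²] · [kg·m⁻³] = kg·m⁻¹·s⁻²  ← same
Only (5) matches kg·m⁻¹·s⁻².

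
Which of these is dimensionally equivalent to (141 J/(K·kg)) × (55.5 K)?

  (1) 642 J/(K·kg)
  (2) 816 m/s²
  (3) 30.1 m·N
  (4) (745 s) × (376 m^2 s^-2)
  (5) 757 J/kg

Reference: [m²·s⁻²·K⁻¹] · [K] = m²·s⁻².
Each option:
  (1) J·kg⁻¹·K⁻¹ = N·m·kg⁻¹·K⁻¹ = m²·s⁻²·K⁻¹
  (2) m·s⁻²
  (3) N·m = kg·m·s⁻²·m = kg·m²·s⁻²
  (4) [s] · [m²·s⁻²] = m²·s⁻¹
  (5) J·kg⁻¹ = N·m·kg⁻¹ = m²·s⁻²  ← same
Only (5) matches m²·s⁻².

(5)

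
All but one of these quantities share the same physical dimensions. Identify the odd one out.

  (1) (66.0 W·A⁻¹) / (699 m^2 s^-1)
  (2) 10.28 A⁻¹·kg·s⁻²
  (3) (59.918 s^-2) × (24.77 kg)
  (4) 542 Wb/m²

(3)

Expand each in SI base units:
  (1) [kg·m²·s⁻³·A⁻¹] / [m²·s⁻¹] = kg·s⁻²·A⁻¹
  (2) kg·s⁻²·A⁻¹
  (3) [s⁻²] · [kg] = kg·s⁻²
  (4) Wb·m⁻² = V·s·m⁻² = kg·s⁻²·A⁻¹
All reduce to kg·s⁻²·A⁻¹ except (3), which is kg·s⁻².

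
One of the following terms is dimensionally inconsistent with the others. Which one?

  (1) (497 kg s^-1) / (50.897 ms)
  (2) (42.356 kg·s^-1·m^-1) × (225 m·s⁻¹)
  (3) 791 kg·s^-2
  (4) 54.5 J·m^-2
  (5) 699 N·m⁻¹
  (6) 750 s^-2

Dimensions:
  (1) [kg·s⁻¹] / [s] = kg·s⁻²
  (2) [kg·m⁻¹·s⁻¹] · [m·s⁻¹] = kg·s⁻²
  (3) kg·s⁻²
  (4) J·m⁻² = N·m·m⁻² = kg·s⁻²
  (5) N·m⁻¹ = kg·m·s⁻²·m⁻¹ = kg·s⁻²
  (6) s⁻²
All reduce to kg·s⁻² except (6), which is s⁻².

(6)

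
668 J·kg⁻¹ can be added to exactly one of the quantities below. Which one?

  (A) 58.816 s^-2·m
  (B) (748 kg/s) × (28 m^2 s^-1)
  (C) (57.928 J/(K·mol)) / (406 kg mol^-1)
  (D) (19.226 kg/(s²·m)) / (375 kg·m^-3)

(D)

Reference: J·kg⁻¹ = N·m·kg⁻¹ = m²·s⁻².
Each option:
  (A) m·s⁻²
  (B) [kg·s⁻¹] · [m²·s⁻¹] = kg·m²·s⁻²
  (C) [kg·m²·s⁻²·K⁻¹·mol⁻¹] / [kg·mol⁻¹] = m²·s⁻²·K⁻¹
  (D) [kg·m⁻¹·s⁻²] / [kg·m⁻³] = m²·s⁻²  ← same
Only (D) matches m²·s⁻².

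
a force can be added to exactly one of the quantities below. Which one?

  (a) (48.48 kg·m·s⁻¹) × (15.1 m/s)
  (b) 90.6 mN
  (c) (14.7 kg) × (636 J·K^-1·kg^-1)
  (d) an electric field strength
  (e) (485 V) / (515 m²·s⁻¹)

(b)

Reference: [force] = kg·m·s⁻².
Each option:
  (a) [kg·m·s⁻¹] · [m·s⁻¹] = kg·m²·s⁻²
  (b) N = kg·m·s⁻²  ← same
  (c) [kg] · [m²·s⁻²·K⁻¹] = kg·m²·s⁻²·K⁻¹
  (d) [electric field strength] = kg·m·s⁻³·A⁻¹
  (e) [kg·m²·s⁻³·A⁻¹] / [m²·s⁻¹] = kg·s⁻²·A⁻¹
Only (b) matches kg·m·s⁻².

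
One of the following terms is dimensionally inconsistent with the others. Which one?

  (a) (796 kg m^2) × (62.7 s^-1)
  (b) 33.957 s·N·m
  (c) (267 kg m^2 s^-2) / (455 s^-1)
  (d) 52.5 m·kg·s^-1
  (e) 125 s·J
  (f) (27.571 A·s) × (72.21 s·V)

Dimensions:
  (a) [kg·m²] · [s⁻¹] = kg·m²·s⁻¹
  (b) N·m·s = kg·m·s⁻²·m·s = kg·m²·s⁻¹
  (c) [kg·m²·s⁻²] / [s⁻¹] = kg·m²·s⁻¹
  (d) kg·m·s⁻¹
  (e) J·s = N·m·s = kg·m²·s⁻¹
  (f) [s·A] · [kg·m²·s⁻²·A⁻¹] = kg·m²·s⁻¹
All reduce to kg·m²·s⁻¹ except (d), which is kg·m·s⁻¹.

(d)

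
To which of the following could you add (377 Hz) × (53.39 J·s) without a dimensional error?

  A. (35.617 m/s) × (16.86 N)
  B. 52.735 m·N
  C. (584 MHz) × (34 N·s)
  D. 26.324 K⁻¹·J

Reference: [s⁻¹] · [kg·m²·s⁻¹] = kg·m²·s⁻².
Each option:
  A. [m·s⁻¹] · [kg·m·s⁻²] = kg·m²·s⁻³
  B. N·m = kg·m·s⁻²·m = kg·m²·s⁻²  ← same
  C. [s⁻¹] · [kg·m·s⁻¹] = kg·m·s⁻²
  D. J·K⁻¹ = N·m·K⁻¹ = kg·m²·s⁻²·K⁻¹
Only B. matches kg·m²·s⁻².

B.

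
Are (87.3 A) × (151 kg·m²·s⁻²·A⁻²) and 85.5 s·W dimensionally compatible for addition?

Expand each in SI base units:
  (87.3 A) × (151 kg·m²·s⁻²·A⁻²):  [A] · [kg·m²·s⁻²·A⁻²] = kg·m²·s⁻²·A⁻¹
  85.5 s·W:  W·s = J·s⁻¹·s = kg·m²·s⁻²
kg·m²·s⁻²·A⁻¹ ≠ kg·m²·s⁻², so they cannot be added.

No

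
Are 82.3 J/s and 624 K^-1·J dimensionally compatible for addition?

No

Expand each in SI base units:
  82.3 J/s:  J·s⁻¹ = N·m·s⁻¹ = kg·m²·s⁻³
  624 K^-1·J:  J·K⁻¹ = N·m·K⁻¹ = kg·m²·s⁻²·K⁻¹
kg·m²·s⁻³ ≠ kg·m²·s⁻²·K⁻¹, so they cannot be added.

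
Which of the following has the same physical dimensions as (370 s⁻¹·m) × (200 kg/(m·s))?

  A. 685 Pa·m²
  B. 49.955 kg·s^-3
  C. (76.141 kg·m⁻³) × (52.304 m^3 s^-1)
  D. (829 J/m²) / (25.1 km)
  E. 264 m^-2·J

E.

Reference: [m·s⁻¹] · [kg·m⁻¹·s⁻¹] = kg·s⁻².
Each option:
  A. Pa·m² = N·m⁻²·m² = kg·m·s⁻²
  B. kg·s⁻³
  C. [kg·m⁻³] · [m³·s⁻¹] = kg·s⁻¹
  D. [kg·s⁻²] / [m] = kg·m⁻¹·s⁻²
  E. J·m⁻² = N·m·m⁻² = kg·s⁻²  ← same
Only E. matches kg·s⁻².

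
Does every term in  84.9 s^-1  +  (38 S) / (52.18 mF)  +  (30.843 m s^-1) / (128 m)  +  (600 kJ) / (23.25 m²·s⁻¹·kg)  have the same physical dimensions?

Yes

Work out the base dimensions of each:
  84.9 s^-1:  s⁻¹
  (38 S) / (52.18 mF):  [kg⁻¹·m⁻²·s³·A²] / [kg⁻¹·m⁻²·s⁴·A²] = s⁻¹
  (30.843 m s^-1) / (128 m):  [m·s⁻¹] / [m] = s⁻¹
  (600 kJ) / (23.25 m²·s⁻¹·kg):  [kg·m²·s⁻²] / [kg·m²·s⁻¹] = s⁻¹
Every term reduces to s⁻¹.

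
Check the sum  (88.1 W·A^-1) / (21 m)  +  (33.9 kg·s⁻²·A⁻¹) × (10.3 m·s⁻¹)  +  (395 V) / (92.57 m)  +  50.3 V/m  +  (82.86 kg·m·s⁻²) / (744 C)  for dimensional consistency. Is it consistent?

Reduce each to base SI dimensions:
  (88.1 W·A^-1) / (21 m):  [kg·m²·s⁻³·A⁻¹] / [m] = kg·m·s⁻³·A⁻¹
  (33.9 kg·s⁻²·A⁻¹) × (10.3 m·s⁻¹):  [kg·s⁻²·A⁻¹] · [m·s⁻¹] = kg·m·s⁻³·A⁻¹
  (395 V) / (92.57 m):  [kg·m²·s⁻³·A⁻¹] / [m] = kg·m·s⁻³·A⁻¹
  50.3 V/m:  V·m⁻¹ = J·C⁻¹·m⁻¹ = kg·m·s⁻³·A⁻¹
  (82.86 kg·m·s⁻²) / (744 C):  [kg·m·s⁻²] / [s·A] = kg·m·s⁻³·A⁻¹
Every term reduces to kg·m·s⁻³·A⁻¹.

Yes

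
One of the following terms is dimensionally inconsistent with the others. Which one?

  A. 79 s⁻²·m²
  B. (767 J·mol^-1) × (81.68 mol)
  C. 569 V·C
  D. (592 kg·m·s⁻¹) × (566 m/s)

A.

In SI base units:
  A. m²·s⁻²
  B. [kg·m²·s⁻²·mol⁻¹] · [mol] = kg·m²·s⁻²
  C. C·V = s·A·J·C⁻¹ = kg·m²·s⁻²
  D. [kg·m·s⁻¹] · [m·s⁻¹] = kg·m²·s⁻²
All reduce to kg·m²·s⁻² except A., which is m²·s⁻².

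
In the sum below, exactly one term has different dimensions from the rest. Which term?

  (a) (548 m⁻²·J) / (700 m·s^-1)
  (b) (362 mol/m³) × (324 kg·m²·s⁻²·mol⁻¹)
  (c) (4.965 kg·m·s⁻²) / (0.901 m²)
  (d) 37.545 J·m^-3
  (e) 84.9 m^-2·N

(a)

Dimensions:
  (a) [kg·s⁻²] / [m·s⁻¹] = kg·m⁻¹·s⁻¹
  (b) [m⁻³·mol] · [kg·m²·s⁻²·mol⁻¹] = kg·m⁻¹·s⁻²
  (c) [kg·m·s⁻²] / [m²] = kg·m⁻¹·s⁻²
  (d) J·m⁻³ = N·m·m⁻³ = kg·m⁻¹·s⁻²
  (e) N·m⁻² = kg·m·s⁻²·m⁻² = kg·m⁻¹·s⁻²
All reduce to kg·m⁻¹·s⁻² except (a), which is kg·m⁻¹·s⁻¹.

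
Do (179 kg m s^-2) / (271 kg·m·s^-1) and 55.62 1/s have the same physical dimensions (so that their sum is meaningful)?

Yes

Expand each in SI base units:
  (179 kg m s^-2) / (271 kg·m·s^-1):  [kg·m·s⁻²] / [kg·m·s⁻¹] = s⁻¹
  55.62 1/s:  s⁻¹
Both are s⁻¹, so they have the same dimensions and can be added.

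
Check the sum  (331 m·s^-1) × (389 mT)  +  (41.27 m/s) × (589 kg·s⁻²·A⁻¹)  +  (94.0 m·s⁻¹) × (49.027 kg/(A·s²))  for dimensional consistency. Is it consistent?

In SI base units:
  (331 m·s^-1) × (389 mT):  [m·s⁻¹] · [kg·s⁻²·A⁻¹] = kg·m·s⁻³·A⁻¹
  (41.27 m/s) × (589 kg·s⁻²·A⁻¹):  [m·s⁻¹] · [kg·s⁻²·A⁻¹] = kg·m·s⁻³·A⁻¹
  (94.0 m·s⁻¹) × (49.027 kg/(A·s²)):  [m·s⁻¹] · [kg·s⁻²·A⁻¹] = kg·m·s⁻³·A⁻¹
Every term reduces to kg·m·s⁻³·A⁻¹.

Yes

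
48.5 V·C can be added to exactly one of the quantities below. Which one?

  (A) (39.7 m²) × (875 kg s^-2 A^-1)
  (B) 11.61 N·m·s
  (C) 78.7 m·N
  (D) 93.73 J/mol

Reference: C·V = s·A·J·C⁻¹ = kg·m²·s⁻².
Each option:
  (A) [m²] · [kg·s⁻²·A⁻¹] = kg·m²·s⁻²·A⁻¹
  (B) N·m·s = kg·m·s⁻²·m·s = kg·m²·s⁻¹
  (C) N·m = kg·m·s⁻²·m = kg·m²·s⁻²  ← same
  (D) J·mol⁻¹ = N·m·mol⁻¹ = kg·m²·s⁻²·mol⁻¹
Only (C) matches kg·m²·s⁻².

(C)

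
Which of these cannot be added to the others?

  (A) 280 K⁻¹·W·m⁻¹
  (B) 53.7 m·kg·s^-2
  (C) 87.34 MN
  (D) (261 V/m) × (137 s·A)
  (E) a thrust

(A)

Dimensions:
  (A) W·m⁻¹·K⁻¹ = J·s⁻¹·m⁻¹·K⁻¹ = kg·m·s⁻³·K⁻¹
  (B) kg·m·s⁻²
  (C) N = kg·m·s⁻²
  (D) [kg·m·s⁻³·A⁻¹] · [s·A] = kg·m·s⁻²
  (E) [thrust] = kg·m·s⁻²
All reduce to kg·m·s⁻² except (A), which is kg·m·s⁻³·K⁻¹.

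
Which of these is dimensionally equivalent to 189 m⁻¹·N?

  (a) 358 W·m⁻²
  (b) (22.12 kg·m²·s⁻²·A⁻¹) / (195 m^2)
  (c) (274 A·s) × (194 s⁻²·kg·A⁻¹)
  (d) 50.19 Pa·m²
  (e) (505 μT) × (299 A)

Reference: N·m⁻¹ = kg·m·s⁻²·m⁻¹ = kg·s⁻².
Each option:
  (a) W·m⁻² = J·s⁻¹·m⁻² = kg·s⁻³
  (b) [kg·m²·s⁻²·A⁻¹] / [m²] = kg·s⁻²·A⁻¹
  (c) [s·A] · [kg·s⁻²·A⁻¹] = kg·s⁻¹
  (d) Pa·m² = N·m⁻²·m² = kg·m·s⁻²
  (e) [kg·s⁻²·A⁻¹] · [A] = kg·s⁻²  ← same
Only (e) matches kg·s⁻².

(e)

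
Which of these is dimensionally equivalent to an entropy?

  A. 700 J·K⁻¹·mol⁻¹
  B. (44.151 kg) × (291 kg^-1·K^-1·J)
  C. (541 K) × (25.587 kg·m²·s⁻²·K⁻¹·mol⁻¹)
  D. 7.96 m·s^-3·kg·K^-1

B.

Reference: [entropy] = kg·m²·s⁻²·K⁻¹.
Each option:
  A. J·mol⁻¹·K⁻¹ = N·m·mol⁻¹·K⁻¹ = kg·m²·s⁻²·K⁻¹·mol⁻¹
  B. [kg] · [m²·s⁻²·K⁻¹] = kg·m²·s⁻²·K⁻¹  ← same
  C. [K] · [kg·m²·s⁻²·K⁻¹·mol⁻¹] = kg·m²·s⁻²·mol⁻¹
  D. kg·m·s⁻³·K⁻¹
Only B. matches kg·m²·s⁻²·K⁻¹.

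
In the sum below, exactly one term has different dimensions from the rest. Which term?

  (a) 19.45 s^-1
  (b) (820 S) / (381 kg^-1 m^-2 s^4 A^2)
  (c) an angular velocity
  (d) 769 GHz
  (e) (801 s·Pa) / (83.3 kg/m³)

(e)

Reduce each to base SI dimensions:
  (a) s⁻¹
  (b) [kg⁻¹·m⁻²·s³·A²] / [kg⁻¹·m⁻²·s⁴·A²] = s⁻¹
  (c) [angular velocity] = s⁻¹
  (d) Hz = s⁻¹
  (e) [kg·m⁻¹·s⁻¹] / [kg·m⁻³] = m²·s⁻¹
All reduce to s⁻¹ except (e), which is m²·s⁻¹.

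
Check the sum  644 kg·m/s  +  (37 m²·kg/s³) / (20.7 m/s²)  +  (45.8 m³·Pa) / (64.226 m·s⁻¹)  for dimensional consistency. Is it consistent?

In SI base units:
  644 kg·m/s:  kg·m·s⁻¹
  (37 m²·kg/s³) / (20.7 m/s²):  [kg·m²·s⁻³] / [m·s⁻²] = kg·m·s⁻¹
  (45.8 m³·Pa) / (64.226 m·s⁻¹):  [kg·m²·s⁻²] / [m·s⁻¹] = kg·m·s⁻¹
Every term reduces to kg·m·s⁻¹.

Yes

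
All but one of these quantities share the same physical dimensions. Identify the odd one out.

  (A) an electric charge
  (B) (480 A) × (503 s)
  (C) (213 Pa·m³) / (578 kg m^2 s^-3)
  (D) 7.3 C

(C)

Work out the base dimensions of each:
  (A) [electric charge] = s·A
  (B) [A] · [s] = s·A
  (C) [kg·m²·s⁻²] / [kg·m²·s⁻³] = s
  (D) C = s·A
All reduce to s·A except (C), which is s.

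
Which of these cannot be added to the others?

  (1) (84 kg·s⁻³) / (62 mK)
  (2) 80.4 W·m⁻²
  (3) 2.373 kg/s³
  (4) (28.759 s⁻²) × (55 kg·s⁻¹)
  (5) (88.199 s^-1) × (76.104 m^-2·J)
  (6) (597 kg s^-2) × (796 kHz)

Expand each in SI base units:
  (1) [kg·s⁻³] / [K] = kg·s⁻³·K⁻¹
  (2) W·m⁻² = J·s⁻¹·m⁻² = kg·s⁻³
  (3) kg·s⁻³
  (4) [s⁻²] · [kg·s⁻¹] = kg·s⁻³
  (5) [s⁻¹] · [kg·s⁻²] = kg·s⁻³
  (6) [kg·s⁻²] · [s⁻¹] = kg·s⁻³
All reduce to kg·s⁻³ except (1), which is kg·s⁻³·K⁻¹.

(1)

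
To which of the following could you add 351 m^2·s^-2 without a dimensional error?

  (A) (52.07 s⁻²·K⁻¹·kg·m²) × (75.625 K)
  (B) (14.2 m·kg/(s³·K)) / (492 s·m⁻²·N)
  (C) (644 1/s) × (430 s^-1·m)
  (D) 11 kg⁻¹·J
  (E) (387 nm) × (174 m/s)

Reference: m²·s⁻².
Each option:
  (A) [kg·m²·s⁻²·K⁻¹] · [K] = kg·m²·s⁻²
  (B) [kg·m·s⁻³·K⁻¹] / [kg·m⁻¹·s⁻¹] = m²·s⁻²·K⁻¹
  (C) [s⁻¹] · [m·s⁻¹] = m·s⁻²
  (D) J·kg⁻¹ = N·m·kg⁻¹ = m²·s⁻²  ← same
  (E) [m] · [m·s⁻¹] = m²·s⁻¹
Only (D) matches m²·s⁻².

(D)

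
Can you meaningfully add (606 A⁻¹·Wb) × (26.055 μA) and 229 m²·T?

Yes

In SI base units:
  (606 A⁻¹·Wb) × (26.055 μA):  [kg·m²·s⁻²·A⁻²] · [A] = kg·m²·s⁻²·A⁻¹
  229 m²·T:  T·m² = Wb·m⁻²·m² = kg·m²·s⁻²·A⁻¹
Both are kg·m²·s⁻²·A⁻¹, so they have the same dimensions and can be added.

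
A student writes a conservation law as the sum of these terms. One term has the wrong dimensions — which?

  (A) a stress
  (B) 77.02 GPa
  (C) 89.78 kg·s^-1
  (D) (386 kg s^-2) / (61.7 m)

(C)

Work out the base dimensions of each:
  (A) [stress] = kg·m⁻¹·s⁻²
  (B) Pa = N·m⁻² = kg·m⁻¹·s⁻²
  (C) kg·s⁻¹
  (D) [kg·s⁻²] / [m] = kg·m⁻¹·s⁻²
All reduce to kg·m⁻¹·s⁻² except (C), which is kg·s⁻¹.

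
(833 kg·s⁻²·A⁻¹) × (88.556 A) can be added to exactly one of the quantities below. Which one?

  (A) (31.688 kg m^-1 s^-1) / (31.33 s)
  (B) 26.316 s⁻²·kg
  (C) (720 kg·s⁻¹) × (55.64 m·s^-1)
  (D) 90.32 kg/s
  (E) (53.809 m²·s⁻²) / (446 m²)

Reference: [kg·s⁻²·A⁻¹] · [A] = kg·s⁻².
Each option:
  (A) [kg·m⁻¹·s⁻¹] / [s] = kg·m⁻¹·s⁻²
  (B) kg·s⁻²  ← same
  (C) [kg·s⁻¹] · [m·s⁻¹] = kg·m·s⁻²
  (D) kg·s⁻¹
  (E) [m²·s⁻²] / [m²] = s⁻²
Only (B) matches kg·s⁻².

(B)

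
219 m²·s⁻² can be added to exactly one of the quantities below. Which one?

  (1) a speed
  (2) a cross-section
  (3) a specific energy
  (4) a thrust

(3)

Reference: m²·s⁻².
Each option:
  (1) [speed] = m·s⁻¹
  (2) [cross-section] = m²
  (3) [specific energy] = m²·s⁻²  ← same
  (4) [thrust] = kg·m·s⁻²
Only (3) matches m²·s⁻².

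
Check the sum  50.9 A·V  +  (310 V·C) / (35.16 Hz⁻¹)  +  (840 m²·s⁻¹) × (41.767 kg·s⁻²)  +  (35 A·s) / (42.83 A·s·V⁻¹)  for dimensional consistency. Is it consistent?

Work out the base dimensions of each:
  50.9 A·V:  V·A = J·C⁻¹·A = kg·m²·s⁻³
  (310 V·C) / (35.16 Hz⁻¹):  [kg·m²·s⁻²] / [s] = kg·m²·s⁻³
  (840 m²·s⁻¹) × (41.767 kg·s⁻²):  [m²·s⁻¹] · [kg·s⁻²] = kg·m²·s⁻³
  (35 A·s) / (42.83 A·s·V⁻¹):  [s·A] / [kg⁻¹·m⁻²·s⁴·A²] = kg·m²·s⁻³·A⁻¹
The terms do not share a single dimension (kg·m²·s⁻³ vs kg·m²·s⁻³·A⁻¹).

No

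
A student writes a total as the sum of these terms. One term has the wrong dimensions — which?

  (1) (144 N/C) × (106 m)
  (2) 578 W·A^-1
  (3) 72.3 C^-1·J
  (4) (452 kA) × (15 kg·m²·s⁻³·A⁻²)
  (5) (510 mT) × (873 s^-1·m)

In SI base units:
  (1) [kg·m·s⁻³·A⁻¹] · [m] = kg·m²·s⁻³·A⁻¹
  (2) W·A⁻¹ = J·s⁻¹·A⁻¹ = kg·m²·s⁻³·A⁻¹
  (3) J·C⁻¹ = N·m·(s·A)⁻¹ = kg·m²·s⁻³·A⁻¹
  (4) [A] · [kg·m²·s⁻³·A⁻²] = kg·m²·s⁻³·A⁻¹
  (5) [kg·s⁻²·A⁻¹] · [m·s⁻¹] = kg·m·s⁻³·A⁻¹
All reduce to kg·m²·s⁻³·A⁻¹ except (5), which is kg·m·s⁻³·A⁻¹.

(5)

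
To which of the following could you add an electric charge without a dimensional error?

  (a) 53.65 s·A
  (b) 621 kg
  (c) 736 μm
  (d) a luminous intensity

Reference: [electric charge] = s·A.
Each option:
  (a) s·A  ← same
  (b) kg
  (c) m
  (d) [luminous intensity] = cd
Only (a) matches s·A.

(a)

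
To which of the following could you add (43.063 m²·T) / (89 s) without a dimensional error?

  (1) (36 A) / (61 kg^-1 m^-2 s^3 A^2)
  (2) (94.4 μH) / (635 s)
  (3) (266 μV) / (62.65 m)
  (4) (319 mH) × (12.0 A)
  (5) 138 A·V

(1)

Reference: [kg·m²·s⁻²·A⁻¹] / [s] = kg·m²·s⁻³·A⁻¹.
Each option:
  (1) [A] / [kg⁻¹·m⁻²·s³·A²] = kg·m²·s⁻³·A⁻¹  ← same
  (2) [kg·m²·s⁻²·A⁻²] / [s] = kg·m²·s⁻³·A⁻²
  (3) [kg·m²·s⁻³·A⁻¹] / [m] = kg·m·s⁻³·A⁻¹
  (4) [kg·m²·s⁻²·A⁻²] · [A] = kg·m²·s⁻²·A⁻¹
  (5) V·A = J·C⁻¹·A = kg·m²·s⁻³
Only (1) matches kg·m²·s⁻³·A⁻¹.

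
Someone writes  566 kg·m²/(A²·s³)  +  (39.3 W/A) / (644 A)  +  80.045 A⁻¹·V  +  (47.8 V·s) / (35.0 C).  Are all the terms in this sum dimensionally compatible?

Reduce each to base SI dimensions:
  566 kg·m²/(A²·s³):  kg·m²·s⁻³·A⁻²
  (39.3 W/A) / (644 A):  [kg·m²·s⁻³·A⁻¹] / [A] = kg·m²·s⁻³·A⁻²
  80.045 A⁻¹·V:  V·A⁻¹ = J·C⁻¹·A⁻¹ = kg·m²·s⁻³·A⁻²
  (47.8 V·s) / (35.0 C):  [kg·m²·s⁻²·A⁻¹] / [s·A] = kg·m²·s⁻³·A⁻²
Every term reduces to kg·m²·s⁻³·A⁻².

Yes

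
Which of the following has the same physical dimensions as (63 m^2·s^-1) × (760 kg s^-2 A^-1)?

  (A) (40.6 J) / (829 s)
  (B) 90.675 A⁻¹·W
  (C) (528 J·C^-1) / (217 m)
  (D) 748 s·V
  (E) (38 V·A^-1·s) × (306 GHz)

Reference: [m²·s⁻¹] · [kg·s⁻²·A⁻¹] = kg·m²·s⁻³·A⁻¹.
Each option:
  (A) [kg·m²·s⁻²] / [s] = kg·m²·s⁻³
  (B) W·A⁻¹ = J·s⁻¹·A⁻¹ = kg·m²·s⁻³·A⁻¹  ← same
  (C) [kg·m²·s⁻³·A⁻¹] / [m] = kg·m·s⁻³·A⁻¹
  (D) V·s = J·C⁻¹·s = kg·m²·s⁻²·A⁻¹
  (E) [kg·m²·s⁻²·A⁻²] · [s⁻¹] = kg·m²·s⁻³·A⁻²
Only (B) matches kg·m²·s⁻³·A⁻¹.

(B)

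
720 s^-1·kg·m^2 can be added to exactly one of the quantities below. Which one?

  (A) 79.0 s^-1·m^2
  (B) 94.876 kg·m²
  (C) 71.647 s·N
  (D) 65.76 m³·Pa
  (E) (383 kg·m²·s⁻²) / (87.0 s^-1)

Reference: kg·m²·s⁻¹.
Each option:
  (A) m²·s⁻¹
  (B) kg·m²
  (C) N·s = kg·m·s⁻²·s = kg·m·s⁻¹
  (D) Pa·m³ = N·m⁻²·m³ = kg·m²·s⁻²
  (E) [kg·m²·s⁻²] / [s⁻¹] = kg·m²·s⁻¹  ← same
Only (E) matches kg·m²·s⁻¹.

(E)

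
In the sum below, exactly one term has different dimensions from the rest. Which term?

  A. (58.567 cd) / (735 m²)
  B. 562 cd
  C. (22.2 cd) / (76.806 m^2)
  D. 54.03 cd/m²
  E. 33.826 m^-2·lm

Dimensions:
  A. [cd] / [m²] = m⁻²·cd
  B. cd
  C. [cd] / [m²] = m⁻²·cd
  D. cd·m⁻² = m⁻²·cd
  E. lm·m⁻² = cd·m⁻² = m⁻²·cd
All reduce to m⁻²·cd except B., which is cd.

B.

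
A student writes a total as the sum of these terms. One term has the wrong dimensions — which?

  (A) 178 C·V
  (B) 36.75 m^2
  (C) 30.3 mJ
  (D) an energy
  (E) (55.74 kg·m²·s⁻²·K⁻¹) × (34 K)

Reduce each to base SI dimensions:
  (A) C·V = s·A·J·C⁻¹ = kg·m²·s⁻²
  (B) m²
  (C) J = N·m = kg·m²·s⁻²
  (D) [energy] = kg·m²·s⁻²
  (E) [kg·m²·s⁻²·K⁻¹] · [K] = kg·m²·s⁻²
All reduce to kg·m²·s⁻² except (B), which is m².

(B)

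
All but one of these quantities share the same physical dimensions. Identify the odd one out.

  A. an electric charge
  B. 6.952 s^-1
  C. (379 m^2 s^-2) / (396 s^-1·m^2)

Expand each in SI base units:
  A. [electric charge] = s·A
  B. s⁻¹
  C. [m²·s⁻²] / [m²·s⁻¹] = s⁻¹
All reduce to s⁻¹ except A., which is s·A.

A.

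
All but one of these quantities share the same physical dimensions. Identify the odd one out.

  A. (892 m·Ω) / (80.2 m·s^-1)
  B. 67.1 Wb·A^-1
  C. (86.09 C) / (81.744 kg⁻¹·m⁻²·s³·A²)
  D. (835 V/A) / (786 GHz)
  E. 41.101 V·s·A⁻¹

C.

In SI base units:
  A. [kg·m³·s⁻³·A⁻²] / [m·s⁻¹] = kg·m²·s⁻²·A⁻²
  B. Wb·A⁻¹ = V·s·A⁻¹ = kg·m²·s⁻²·A⁻²
  C. [s·A] / [kg⁻¹·m⁻²·s³·A²] = kg·m²·s⁻²·A⁻¹
  D. [kg·m²·s⁻³·A⁻²] / [s⁻¹] = kg·m²·s⁻²·A⁻²
  E. V·s·A⁻¹ = J·C⁻¹·s·A⁻¹ = kg·m²·s⁻²·A⁻²
All reduce to kg·m²·s⁻²·A⁻² except C., which is kg·m²·s⁻²·A⁻¹.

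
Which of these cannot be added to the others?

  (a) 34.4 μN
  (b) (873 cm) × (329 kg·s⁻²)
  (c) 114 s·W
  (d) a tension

Work out the base dimensions of each:
  (a) N = kg·m·s⁻²
  (b) [m] · [kg·s⁻²] = kg·m·s⁻²
  (c) W·s = J·s⁻¹·s = kg·m²·s⁻²
  (d) [tension] = kg·m·s⁻²
All reduce to kg·m·s⁻² except (c), which is kg·m²·s⁻².

(c)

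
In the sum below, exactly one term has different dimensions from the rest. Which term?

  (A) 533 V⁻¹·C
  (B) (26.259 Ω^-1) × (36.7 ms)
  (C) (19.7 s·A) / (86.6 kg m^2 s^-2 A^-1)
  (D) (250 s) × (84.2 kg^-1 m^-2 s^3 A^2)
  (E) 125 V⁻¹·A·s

Expand each in SI base units:
  (A) C·V⁻¹ = s·A·(J·C⁻¹)⁻¹ = kg⁻¹·m⁻²·s⁴·A²
  (B) [kg⁻¹·m⁻²·s³·A²] · [s] = kg⁻¹·m⁻²·s⁴·A²
  (C) [s·A] / [kg·m²·s⁻²·A⁻¹] = kg⁻¹·m⁻²·s³·A²
  (D) [s] · [kg⁻¹·m⁻²·s³·A²] = kg⁻¹·m⁻²·s⁴·A²
  (E) A·s·V⁻¹ = A·s·(J·C⁻¹)⁻¹ = kg⁻¹·m⁻²·s⁴·A²
All reduce to kg⁻¹·m⁻²·s⁴·A² except (C), which is kg⁻¹·m⁻²·s³·A².

(C)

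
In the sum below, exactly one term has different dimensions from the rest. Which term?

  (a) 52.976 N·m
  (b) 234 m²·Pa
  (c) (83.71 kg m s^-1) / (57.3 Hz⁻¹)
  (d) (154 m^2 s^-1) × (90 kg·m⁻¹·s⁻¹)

Expand each in SI base units:
  (a) N·m = kg·m·s⁻²·m = kg·m²·s⁻²
  (b) Pa·m² = N·m⁻²·m² = kg·m·s⁻²
  (c) [kg·m·s⁻¹] / [s] = kg·m·s⁻²
  (d) [m²·s⁻¹] · [kg·m⁻¹·s⁻¹] = kg·m·s⁻²
All reduce to kg·m·s⁻² except (a), which is kg·m²·s⁻².

(a)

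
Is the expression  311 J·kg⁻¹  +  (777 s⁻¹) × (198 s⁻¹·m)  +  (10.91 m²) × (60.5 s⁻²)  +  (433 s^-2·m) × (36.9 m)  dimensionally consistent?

Work out the base dimensions of each:
  311 J·kg⁻¹:  J·kg⁻¹ = N·m·kg⁻¹ = m²·s⁻²
  (777 s⁻¹) × (198 s⁻¹·m):  [s⁻¹] · [m·s⁻¹] = m·s⁻²
  (10.91 m²) × (60.5 s⁻²):  [m²] · [s⁻²] = m²·s⁻²
  (433 s^-2·m) × (36.9 m):  [m·s⁻²] · [m] = m²·s⁻²
The terms do not share a single dimension (m²·s⁻² vs m·s⁻²).

No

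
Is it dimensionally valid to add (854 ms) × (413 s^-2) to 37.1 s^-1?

Yes

In SI base units:
  (854 ms) × (413 s^-2):  [s] · [s⁻²] = s⁻¹
  37.1 s^-1:  s⁻¹
Both are s⁻¹, so they have the same dimensions and can be added.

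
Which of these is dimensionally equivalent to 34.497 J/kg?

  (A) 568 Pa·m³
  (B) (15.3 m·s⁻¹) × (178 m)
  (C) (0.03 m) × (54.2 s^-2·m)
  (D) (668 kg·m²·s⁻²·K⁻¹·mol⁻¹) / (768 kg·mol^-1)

Reference: J·kg⁻¹ = N·m·kg⁻¹ = m²·s⁻².
Each option:
  (A) Pa·m³ = N·m⁻²·m³ = kg·m²·s⁻²
  (B) [m·s⁻¹] · [m] = m²·s⁻¹
  (C) [m] · [m·s⁻²] = m²·s⁻²  ← same
  (D) [kg·m²·s⁻²·K⁻¹·mol⁻¹] / [kg·mol⁻¹] = m²·s⁻²·K⁻¹
Only (C) matches m²·s⁻².

(C)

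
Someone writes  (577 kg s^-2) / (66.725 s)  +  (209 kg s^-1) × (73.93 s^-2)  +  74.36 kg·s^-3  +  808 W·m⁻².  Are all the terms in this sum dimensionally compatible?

Yes

Work out the base dimensions of each:
  (577 kg s^-2) / (66.725 s):  [kg·s⁻²] / [s] = kg·s⁻³
  (209 kg s^-1) × (73.93 s^-2):  [kg·s⁻¹] · [s⁻²] = kg·s⁻³
  74.36 kg·s^-3:  kg·s⁻³
  808 W·m⁻²:  W·m⁻² = J·s⁻¹·m⁻² = kg·s⁻³
Every term reduces to kg·s⁻³.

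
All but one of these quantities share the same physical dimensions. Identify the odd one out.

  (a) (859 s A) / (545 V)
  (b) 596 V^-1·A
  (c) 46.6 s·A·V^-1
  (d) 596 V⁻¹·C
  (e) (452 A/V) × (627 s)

(b)

Dimensions:
  (a) [s·A] / [kg·m²·s⁻³·A⁻¹] = kg⁻¹·m⁻²·s⁴·A²
  (b) A·V⁻¹ = A·(J·C⁻¹)⁻¹ = kg⁻¹·m⁻²·s³·A²
  (c) A·s·V⁻¹ = A·s·(J·C⁻¹)⁻¹ = kg⁻¹·m⁻²·s⁴·A²
  (d) C·V⁻¹ = s·A·(J·C⁻¹)⁻¹ = kg⁻¹·m⁻²·s⁴·A²
  (e) [kg⁻¹·m⁻²·s³·A²] · [s] = kg⁻¹·m⁻²·s⁴·A²
All reduce to kg⁻¹·m⁻²·s⁴·A² except (b), which is kg⁻¹·m⁻²·s³·A².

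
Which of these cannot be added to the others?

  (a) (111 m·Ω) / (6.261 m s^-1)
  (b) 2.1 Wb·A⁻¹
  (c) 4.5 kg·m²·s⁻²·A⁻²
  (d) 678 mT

Expand each in SI base units:
  (a) [kg·m³·s⁻³·A⁻²] / [m·s⁻¹] = kg·m²·s⁻²·A⁻²
  (b) Wb·A⁻¹ = V·s·A⁻¹ = kg·m²·s⁻²·A⁻²
  (c) kg·m²·s⁻²·A⁻²
  (d) T = Wb·m⁻² = kg·s⁻²·A⁻¹
All reduce to kg·m²·s⁻²·A⁻² except (d), which is kg·s⁻²·A⁻¹.

(d)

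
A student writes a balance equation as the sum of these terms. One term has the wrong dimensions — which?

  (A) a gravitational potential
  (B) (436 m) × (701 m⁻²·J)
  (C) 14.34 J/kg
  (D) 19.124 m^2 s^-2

Work out the base dimensions of each:
  (A) [gravitational potential] = m²·s⁻²
  (B) [m] · [kg·s⁻²] = kg·m·s⁻²
  (C) J·kg⁻¹ = N·m·kg⁻¹ = m²·s⁻²
  (D) m²·s⁻²
All reduce to m²·s⁻² except (B), which is kg·m·s⁻².

(B)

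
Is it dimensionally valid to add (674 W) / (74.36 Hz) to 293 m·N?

Dimensions:
  (674 W) / (74.36 Hz):  [kg·m²·s⁻³] / [s⁻¹] = kg·m²·s⁻²
  293 m·N:  N·m = kg·m·s⁻²·m = kg·m²·s⁻²
Both are kg·m²·s⁻², so they have the same dimensions and can be added.

Yes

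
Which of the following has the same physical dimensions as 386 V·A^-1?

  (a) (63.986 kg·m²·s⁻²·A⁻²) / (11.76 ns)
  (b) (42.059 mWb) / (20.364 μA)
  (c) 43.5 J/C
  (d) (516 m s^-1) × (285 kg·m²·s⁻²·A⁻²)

Reference: V·A⁻¹ = J·C⁻¹·A⁻¹ = kg·m²·s⁻³·A⁻².
Each option:
  (a) [kg·m²·s⁻²·A⁻²] / [s] = kg·m²·s⁻³·A⁻²  ← same
  (b) [kg·m²·s⁻²·A⁻¹] / [A] = kg·m²·s⁻²·A⁻²
  (c) J·C⁻¹ = N·m·(s·A)⁻¹ = kg·m²·s⁻³·A⁻¹
  (d) [m·s⁻¹] · [kg·m²·s⁻²·A⁻²] = kg·m³·s⁻³·A⁻²
Only (a) matches kg·m²·s⁻³·A⁻².

(a)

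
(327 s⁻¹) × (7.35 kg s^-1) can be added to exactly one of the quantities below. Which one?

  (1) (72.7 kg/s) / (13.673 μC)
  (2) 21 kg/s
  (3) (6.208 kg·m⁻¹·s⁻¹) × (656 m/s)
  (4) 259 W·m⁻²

Reference: [s⁻¹] · [kg·s⁻¹] = kg·s⁻².
Each option:
  (1) [kg·s⁻¹] / [s·A] = kg·s⁻²·A⁻¹
  (2) kg·s⁻¹
  (3) [kg·m⁻¹·s⁻¹] · [m·s⁻¹] = kg·s⁻²  ← same
  (4) W·m⁻² = J·s⁻¹·m⁻² = kg·s⁻³
Only (3) matches kg·s⁻².

(3)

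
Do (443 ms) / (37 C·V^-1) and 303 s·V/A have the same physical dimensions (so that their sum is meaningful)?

Expand each in SI base units:
  (443 ms) / (37 C·V^-1):  [s] / [kg⁻¹·m⁻²·s⁴·A²] = kg·m²·s⁻³·A⁻²
  303 s·V/A:  V·s·A⁻¹ = J·C⁻¹·s·A⁻¹ = kg·m²·s⁻²·A⁻²
kg·m²·s⁻³·A⁻² ≠ kg·m²·s⁻²·A⁻², so they cannot be added.

No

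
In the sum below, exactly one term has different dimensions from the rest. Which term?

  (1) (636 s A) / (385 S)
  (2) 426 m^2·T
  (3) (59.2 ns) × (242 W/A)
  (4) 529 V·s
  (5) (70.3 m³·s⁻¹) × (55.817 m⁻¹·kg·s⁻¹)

Expand each in SI base units:
  (1) [s·A] / [kg⁻¹·m⁻²·s³·A²] = kg·m²·s⁻²·A⁻¹
  (2) T·m² = Wb·m⁻²·m² = kg·m²·s⁻²·A⁻¹
  (3) [s] · [kg·m²·s⁻³·A⁻¹] = kg·m²·s⁻²·A⁻¹
  (4) V·s = J·C⁻¹·s = kg·m²·s⁻²·A⁻¹
  (5) [m³·s⁻¹] · [kg·m⁻¹·s⁻¹] = kg·m²·s⁻²
All reduce to kg·m²·s⁻²·A⁻¹ except (5), which is kg·m²·s⁻².

(5)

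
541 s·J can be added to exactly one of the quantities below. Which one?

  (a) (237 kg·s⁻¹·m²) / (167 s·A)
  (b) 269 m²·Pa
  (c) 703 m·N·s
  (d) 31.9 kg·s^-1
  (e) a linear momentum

(c)

Reference: J·s = N·m·s = kg·m²·s⁻¹.
Each option:
  (a) [kg·m²·s⁻¹] / [s·A] = kg·m²·s⁻²·A⁻¹
  (b) Pa·m² = N·m⁻²·m² = kg·m·s⁻²
  (c) N·m·s = kg·m·s⁻²·m·s = kg·m²·s⁻¹  ← same
  (d) kg·s⁻¹
  (e) [linear momentum] = kg·m·s⁻¹
Only (c) matches kg·m²·s⁻¹.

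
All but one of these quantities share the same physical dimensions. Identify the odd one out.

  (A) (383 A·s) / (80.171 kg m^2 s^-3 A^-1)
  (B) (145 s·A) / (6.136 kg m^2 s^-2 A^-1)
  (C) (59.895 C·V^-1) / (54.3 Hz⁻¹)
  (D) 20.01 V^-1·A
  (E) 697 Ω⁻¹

(A)

Dimensions:
  (A) [s·A] / [kg·m²·s⁻³·A⁻¹] = kg⁻¹·m⁻²·s⁴·A²
  (B) [s·A] / [kg·m²·s⁻²·A⁻¹] = kg⁻¹·m⁻²·s³·A²
  (C) [kg⁻¹·m⁻²·s⁴·A²] / [s] = kg⁻¹·m⁻²·s³·A²
  (D) A·V⁻¹ = A·(J·C⁻¹)⁻¹ = kg⁻¹·m⁻²·s³·A²
  (E) Ω⁻¹ = (V·A⁻¹)⁻¹ = kg⁻¹·m⁻²·s³·A²
All reduce to kg⁻¹·m⁻²·s³·A² except (A), which is kg⁻¹·m⁻²·s⁴·A².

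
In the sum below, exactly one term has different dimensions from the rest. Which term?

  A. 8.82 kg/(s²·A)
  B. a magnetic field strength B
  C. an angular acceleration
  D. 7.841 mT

C.

Expand each in SI base units:
  A. kg·s⁻²·A⁻¹
  B. [magnetic field strength B] = kg·s⁻²·A⁻¹
  C. [angular acceleration] = s⁻²
  D. T = Wb·m⁻² = kg·s⁻²·A⁻¹
All reduce to kg·s⁻²·A⁻¹ except C., which is s⁻².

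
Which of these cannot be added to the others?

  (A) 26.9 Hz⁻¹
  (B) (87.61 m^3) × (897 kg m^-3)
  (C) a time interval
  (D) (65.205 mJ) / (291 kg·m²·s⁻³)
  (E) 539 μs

(B)

Reduce each to base SI dimensions:
  (A) Hz⁻¹ = (s⁻¹)⁻¹ = s
  (B) [m³] · [kg·m⁻³] = kg
  (C) [time interval] = s
  (D) [kg·m²·s⁻²] / [kg·m²·s⁻³] = s
  (E) s
All reduce to s except (B), which is kg.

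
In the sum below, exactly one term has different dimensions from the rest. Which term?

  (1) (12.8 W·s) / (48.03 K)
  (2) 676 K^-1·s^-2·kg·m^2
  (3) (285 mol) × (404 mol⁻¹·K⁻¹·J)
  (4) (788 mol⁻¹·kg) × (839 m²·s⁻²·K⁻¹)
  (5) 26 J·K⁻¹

Work out the base dimensions of each:
  (1) [kg·m²·s⁻²] / [K] = kg·m²·s⁻²·K⁻¹
  (2) kg·m²·s⁻²·K⁻¹
  (3) [mol] · [kg·m²·s⁻²·K⁻¹·mol⁻¹] = kg·m²·s⁻²·K⁻¹
  (4) [kg·mol⁻¹] · [m²·s⁻²·K⁻¹] = kg·m²·s⁻²·K⁻¹·mol⁻¹
  (5) J·K⁻¹ = N·m·K⁻¹ = kg·m²·s⁻²·K⁻¹
All reduce to kg·m²·s⁻²·K⁻¹ except (4), which is kg·m²·s⁻²·K⁻¹·mol⁻¹.

(4)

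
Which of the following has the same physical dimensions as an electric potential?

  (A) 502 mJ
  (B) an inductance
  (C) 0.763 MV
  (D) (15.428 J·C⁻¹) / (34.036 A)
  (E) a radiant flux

Reference: [electric potential] = kg·m²·s⁻³·A⁻¹.
Each option:
  (A) J = N·m = kg·m²·s⁻²
  (B) [inductance] = kg·m²·s⁻²·A⁻²
  (C) V = J·C⁻¹ = kg·m²·s⁻³·A⁻¹  ← same
  (D) [kg·m²·s⁻³·A⁻¹] / [A] = kg·m²·s⁻³·A⁻²
  (E) [radiant flux] = kg·m²·s⁻³
Only (C) matches kg·m²·s⁻³·A⁻¹.

(C)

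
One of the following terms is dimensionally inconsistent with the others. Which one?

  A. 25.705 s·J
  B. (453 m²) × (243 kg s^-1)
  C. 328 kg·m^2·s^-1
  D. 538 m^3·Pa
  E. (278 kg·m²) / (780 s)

D.

In SI base units:
  A. J·s = N·m·s = kg·m²·s⁻¹
  B. [m²] · [kg·s⁻¹] = kg·m²·s⁻¹
  C. kg·m²·s⁻¹
  D. Pa·m³ = N·m⁻²·m³ = kg·m²·s⁻²
  E. [kg·m²] / [s] = kg·m²·s⁻¹
All reduce to kg·m²·s⁻¹ except D., which is kg·m²·s⁻².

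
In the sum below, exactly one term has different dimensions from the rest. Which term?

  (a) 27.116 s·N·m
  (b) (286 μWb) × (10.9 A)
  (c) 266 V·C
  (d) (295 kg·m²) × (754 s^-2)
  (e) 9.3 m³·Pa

(a)

Work out the base dimensions of each:
  (a) N·m·s = kg·m·s⁻²·m·s = kg·m²·s⁻¹
  (b) [kg·m²·s⁻²·A⁻¹] · [A] = kg·m²·s⁻²
  (c) C·V = s·A·J·C⁻¹ = kg·m²·s⁻²
  (d) [kg·m²] · [s⁻²] = kg·m²·s⁻²
  (e) Pa·m³ = N·m⁻²·m³ = kg·m²·s⁻²
All reduce to kg·m²·s⁻² except (a), which is kg·m²·s⁻¹.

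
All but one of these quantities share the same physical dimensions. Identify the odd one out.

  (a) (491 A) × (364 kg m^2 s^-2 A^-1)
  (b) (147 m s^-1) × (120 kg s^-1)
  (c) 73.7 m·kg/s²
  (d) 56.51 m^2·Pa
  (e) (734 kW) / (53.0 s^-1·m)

Reduce each to base SI dimensions:
  (a) [A] · [kg·m²·s⁻²·A⁻¹] = kg·m²·s⁻²
  (b) [m·s⁻¹] · [kg·s⁻¹] = kg·m·s⁻²
  (c) kg·m·s⁻²
  (d) Pa·m² = N·m⁻²·m² = kg·m·s⁻²
  (e) [kg·m²·s⁻³] / [m·s⁻¹] = kg·m·s⁻²
All reduce to kg·m·s⁻² except (a), which is kg·m²·s⁻².

(a)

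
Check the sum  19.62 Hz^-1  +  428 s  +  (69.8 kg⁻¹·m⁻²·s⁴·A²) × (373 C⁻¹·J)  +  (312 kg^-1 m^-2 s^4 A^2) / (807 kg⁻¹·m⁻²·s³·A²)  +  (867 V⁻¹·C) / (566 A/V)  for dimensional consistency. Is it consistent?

Dimensions:
  19.62 Hz^-1:  Hz⁻¹ = (s⁻¹)⁻¹ = s
  428 s:  s
  (69.8 kg⁻¹·m⁻²·s⁴·A²) × (373 C⁻¹·J):  [kg⁻¹·m⁻²·s⁴·A²] · [kg·m²·s⁻³·A⁻¹] = s·A
  (312 kg^-1 m^-2 s^4 A^2) / (807 kg⁻¹·m⁻²·s³·A²):  [kg⁻¹·m⁻²·s⁴·A²] / [kg⁻¹·m⁻²·s³·A²] = s
  (867 V⁻¹·C) / (566 A/V):  [kg⁻¹·m⁻²·s⁴·A²] / [kg⁻¹·m⁻²·s³·A²] = s
The terms do not share a single dimension (s vs s·A).

No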